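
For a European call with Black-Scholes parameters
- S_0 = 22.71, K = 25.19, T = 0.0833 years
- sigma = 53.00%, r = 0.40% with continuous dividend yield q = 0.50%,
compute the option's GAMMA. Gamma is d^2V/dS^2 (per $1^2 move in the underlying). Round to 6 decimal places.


d1 = -0.6016030756; d2 = -0.7545702943
phi(d1) = 0.3329038187; exp(-qT) = 0.9995835867; exp(-rT) = 0.9996668555
Gamma = exp(-qT) * phi(d1) / (S * sigma * sqrt(T)) = 0.9995835867 * 0.3329038187 / (22.7100 * 0.5300 * 0.2886173938) = 0.095790

Answer: Gamma = 0.095790


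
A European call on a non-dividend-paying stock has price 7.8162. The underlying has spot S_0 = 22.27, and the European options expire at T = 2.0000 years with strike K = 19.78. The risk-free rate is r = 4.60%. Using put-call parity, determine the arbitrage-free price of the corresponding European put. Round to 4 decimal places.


Answer: Put price = 3.5876

Derivation:
Put-call parity: C - P = S_0 * exp(-qT) - K * exp(-rT).
S_0 * exp(-qT) = 22.2700 * 1.00000000 = 22.27000000
K * exp(-rT) = 19.7800 * 0.91210515 = 18.04143986
P = C - S*exp(-qT) + K*exp(-rT)
P = 7.8162 - 22.27000000 + 18.04143986 = 3.5876


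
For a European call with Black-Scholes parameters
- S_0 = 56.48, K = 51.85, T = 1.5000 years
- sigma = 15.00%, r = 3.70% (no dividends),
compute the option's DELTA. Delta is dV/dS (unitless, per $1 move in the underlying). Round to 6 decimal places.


d1 = 0.8595349785; d2 = 0.6758232478
phi(d1) = 0.2757284642; exp(-qT) = 1.0000000000; exp(-rT) = 0.9460120237
N(d1) = 0.8049772847
Delta = exp(-qT) * N(d1) = 1.0000000000 * 0.8049772847 = 0.804977

Answer: Delta = 0.804977


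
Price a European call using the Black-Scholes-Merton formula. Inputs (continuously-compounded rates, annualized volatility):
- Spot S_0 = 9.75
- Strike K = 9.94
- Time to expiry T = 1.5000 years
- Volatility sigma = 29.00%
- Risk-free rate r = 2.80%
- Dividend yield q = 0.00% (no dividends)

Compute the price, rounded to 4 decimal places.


Answer: Price = 1.4710

Derivation:
d1 = (ln(S/K) + (r - q + 0.5*sigma^2) * T) / (sigma * sqrt(T)) = 0.24150072
d2 = d1 - sigma * sqrt(T) = -0.11367529
exp(-rT) = 0.95886978; exp(-qT) = 1.00000000
C = S_0 * exp(-qT) * N(d1) - K * exp(-rT) * N(d2)
N(d1) = 0.59541647; N(d2) = 0.45474760
C = 9.7500 * 1.00000000 * 0.59541647 - 9.9400 * 0.95886978 * 0.45474760 = 1.4710


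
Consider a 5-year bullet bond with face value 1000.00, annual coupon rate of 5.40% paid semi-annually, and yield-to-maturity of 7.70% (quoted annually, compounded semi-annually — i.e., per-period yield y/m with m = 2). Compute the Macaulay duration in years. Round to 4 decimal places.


Coupon per period c = face * coupon_rate / m = 27.000000
Periods per year m = 2; per-period yield y/m = 0.038500
Number of cashflows N = 10
Cashflows (t years, CF_t, discount factor 1/(1+y/m)^(m*t), PV):
  t = 0.5000: CF_t = 27.000000, DF = 0.962927, PV = 25.999037
  t = 1.0000: CF_t = 27.000000, DF = 0.927229, PV = 25.035183
  t = 1.5000: CF_t = 27.000000, DF = 0.892854, PV = 24.107061
  t = 2.0000: CF_t = 27.000000, DF = 0.859754, PV = 23.213347
  t = 2.5000: CF_t = 27.000000, DF = 0.827880, PV = 22.352765
  t = 3.0000: CF_t = 27.000000, DF = 0.797188, PV = 21.524088
  t = 3.5000: CF_t = 27.000000, DF = 0.767635, PV = 20.726132
  t = 4.0000: CF_t = 27.000000, DF = 0.739176, PV = 19.957758
  t = 4.5000: CF_t = 27.000000, DF = 0.711773, PV = 19.217870
  t = 5.0000: CF_t = 1027.000000, DF = 0.685386, PV = 703.891037
Price P = sum_t PV_t = 906.024278
Macaulay numerator sum_t t * PV_t:
  t * PV_t at t = 0.5000: 12.999519
  t * PV_t at t = 1.0000: 25.035183
  t * PV_t at t = 1.5000: 36.160591
  t * PV_t at t = 2.0000: 46.426694
  t * PV_t at t = 2.5000: 55.881913
  t * PV_t at t = 3.0000: 64.572264
  t * PV_t at t = 3.5000: 72.541462
  t * PV_t at t = 4.0000: 79.831033
  t * PV_t at t = 4.5000: 86.480416
  t * PV_t at t = 5.0000: 3519.455183
Macaulay duration D = (sum_t t * PV_t) / P = 3999.384257 / 906.024278 = 4.414213

Answer: Macaulay duration = 4.4142 years


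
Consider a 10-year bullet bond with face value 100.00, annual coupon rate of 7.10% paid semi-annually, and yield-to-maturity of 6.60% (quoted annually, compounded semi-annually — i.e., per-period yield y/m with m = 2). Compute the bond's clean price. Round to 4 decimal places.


Coupon per period c = face * coupon_rate / m = 3.550000
Periods per year m = 2; per-period yield y/m = 0.033000
Number of cashflows N = 20
Cashflows (t years, CF_t, discount factor 1/(1+y/m)^(m*t), PV):
  t = 0.5000: CF_t = 3.550000, DF = 0.968054, PV = 3.436592
  t = 1.0000: CF_t = 3.550000, DF = 0.937129, PV = 3.326808
  t = 1.5000: CF_t = 3.550000, DF = 0.907192, PV = 3.220530
  t = 2.0000: CF_t = 3.550000, DF = 0.878211, PV = 3.117648
  t = 2.5000: CF_t = 3.550000, DF = 0.850156, PV = 3.018052
  t = 3.0000: CF_t = 3.550000, DF = 0.822997, PV = 2.921638
  t = 3.5000: CF_t = 3.550000, DF = 0.796705, PV = 2.828304
  t = 4.0000: CF_t = 3.550000, DF = 0.771254, PV = 2.737952
  t = 4.5000: CF_t = 3.550000, DF = 0.746616, PV = 2.650486
  t = 5.0000: CF_t = 3.550000, DF = 0.722764, PV = 2.565814
  t = 5.5000: CF_t = 3.550000, DF = 0.699675, PV = 2.483847
  t = 6.0000: CF_t = 3.550000, DF = 0.677323, PV = 2.404498
  t = 6.5000: CF_t = 3.550000, DF = 0.655686, PV = 2.327685
  t = 7.0000: CF_t = 3.550000, DF = 0.634739, PV = 2.253325
  t = 7.5000: CF_t = 3.550000, DF = 0.614462, PV = 2.181341
  t = 8.0000: CF_t = 3.550000, DF = 0.594833, PV = 2.111656
  t = 8.5000: CF_t = 3.550000, DF = 0.575830, PV = 2.044198
  t = 9.0000: CF_t = 3.550000, DF = 0.557435, PV = 1.978894
  t = 9.5000: CF_t = 3.550000, DF = 0.539627, PV = 1.915677
  t = 10.0000: CF_t = 103.550000, DF = 0.522388, PV = 54.093324
Price P = sum_t PV_t = 103.618269

Answer: Price = 103.6183


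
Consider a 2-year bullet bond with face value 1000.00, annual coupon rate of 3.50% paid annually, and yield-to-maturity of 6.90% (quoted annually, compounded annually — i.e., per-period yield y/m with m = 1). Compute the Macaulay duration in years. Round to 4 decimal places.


Answer: Macaulay duration = 1.9651 years

Derivation:
Coupon per period c = face * coupon_rate / m = 35.000000
Periods per year m = 1; per-period yield y/m = 0.069000
Number of cashflows N = 2
Cashflows (t years, CF_t, discount factor 1/(1+y/m)^(m*t), PV):
  t = 1.0000: CF_t = 35.000000, DF = 0.935454, PV = 32.740879
  t = 2.0000: CF_t = 1035.000000, DF = 0.875074, PV = 905.701192
Price P = sum_t PV_t = 938.442071
Macaulay numerator sum_t t * PV_t:
  t * PV_t at t = 1.0000: 32.740879
  t * PV_t at t = 2.0000: 1811.402384
Macaulay duration D = (sum_t t * PV_t) / P = 1844.143264 / 938.442071 = 1.965111


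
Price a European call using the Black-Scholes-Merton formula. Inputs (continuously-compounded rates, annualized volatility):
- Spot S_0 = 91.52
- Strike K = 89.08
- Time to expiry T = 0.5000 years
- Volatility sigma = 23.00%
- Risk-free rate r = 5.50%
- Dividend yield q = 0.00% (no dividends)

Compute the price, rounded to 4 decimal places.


Answer: Price = 8.5229

Derivation:
d1 = (ln(S/K) + (r - q + 0.5*sigma^2) * T) / (sigma * sqrt(T)) = 0.41656389
d2 = d1 - sigma * sqrt(T) = 0.25392933
exp(-rT) = 0.97287468; exp(-qT) = 1.00000000
C = S_0 * exp(-qT) * N(d1) - K * exp(-rT) * N(d2)
N(d1) = 0.66150129; N(d2) = 0.60022492
C = 91.5200 * 1.00000000 * 0.66150129 - 89.0800 * 0.97287468 * 0.60022492 = 8.5229


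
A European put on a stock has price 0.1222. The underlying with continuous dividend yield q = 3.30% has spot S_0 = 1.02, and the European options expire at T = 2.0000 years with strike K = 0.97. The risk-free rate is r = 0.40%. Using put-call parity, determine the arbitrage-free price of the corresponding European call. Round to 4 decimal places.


Answer: Call price = 0.1148

Derivation:
Put-call parity: C - P = S_0 * exp(-qT) - K * exp(-rT).
S_0 * exp(-qT) = 1.0200 * 0.93613086 = 0.95485348
K * exp(-rT) = 0.9700 * 0.99203191 = 0.96227096
C = P + S*exp(-qT) - K*exp(-rT)
C = 0.1222 + 0.95485348 - 0.96227096 = 0.1148


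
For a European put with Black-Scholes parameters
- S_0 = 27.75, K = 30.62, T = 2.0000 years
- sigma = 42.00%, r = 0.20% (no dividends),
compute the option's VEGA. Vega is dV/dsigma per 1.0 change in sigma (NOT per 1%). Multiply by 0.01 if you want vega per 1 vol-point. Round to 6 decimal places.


Answer: Vega = 15.507837

Derivation:
d1 = 0.1380246341; d2 = -0.4559450621
phi(d1) = 0.3951602370; exp(-qT) = 1.0000000000; exp(-rT) = 0.9960079893
Vega = S * exp(-qT) * phi(d1) * sqrt(T) = 27.7500 * 1.0000000000 * 0.3951602370 * 1.4142135624 = 15.507837


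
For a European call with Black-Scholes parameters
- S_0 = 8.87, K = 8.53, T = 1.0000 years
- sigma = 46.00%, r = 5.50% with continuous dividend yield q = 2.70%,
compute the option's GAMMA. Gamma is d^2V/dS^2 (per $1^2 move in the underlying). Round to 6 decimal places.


d1 = 0.3758379018; d2 = -0.0841620982
phi(d1) = 0.3717381400; exp(-qT) = 0.9733612415; exp(-rT) = 0.9464851480
Gamma = exp(-qT) * phi(d1) / (S * sigma * sqrt(T)) = 0.9733612415 * 0.3717381400 / (8.8700 * 0.4600 * 1.0000000000) = 0.088681

Answer: Gamma = 0.088681


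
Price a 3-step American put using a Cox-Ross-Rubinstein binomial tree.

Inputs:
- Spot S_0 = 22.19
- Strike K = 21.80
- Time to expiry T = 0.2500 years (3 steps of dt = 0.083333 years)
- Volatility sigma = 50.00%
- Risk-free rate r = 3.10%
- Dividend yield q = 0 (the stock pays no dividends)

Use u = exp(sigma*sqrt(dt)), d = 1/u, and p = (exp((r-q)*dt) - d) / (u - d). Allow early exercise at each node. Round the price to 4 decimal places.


dt = T/N = 0.083333
u = exp(sigma*sqrt(dt)) = 1.155274; d = 1/u = 0.865596
p = (exp((r-q)*dt) - d) / (u - d) = 0.472908
Discount per step: exp(-r*dt) = 0.997420
Stock lattice S(k, i) with i counting down-moves:
  k=0: S(0,0) = 22.1900
  k=1: S(1,0) = 25.6355; S(1,1) = 19.2076
  k=2: S(2,0) = 29.6161; S(2,1) = 22.1900; S(2,2) = 16.6260
  k=3: S(3,0) = 34.2147; S(3,1) = 25.6355; S(3,2) = 19.2076; S(3,3) = 14.3914
Terminal payoffs V(N, i) = max(K - S_T, 0):
  V(3,0) = 0.000000; V(3,1) = 0.000000; V(3,2) = 2.592436; V(3,3) = 7.408625
Backward induction: V(k, i) = exp(-r*dt) * [p * V(k+1, i) + (1-p) * V(k+1, i+1)]; then take max(V_cont, immediate exercise) for American.
  V(2,0) = exp(-r*dt) * [p*0.000000 + (1-p)*0.000000] = 0.000000; exercise = 0.000000; V(2,0) = max -> 0.000000
  V(2,1) = exp(-r*dt) * [p*0.000000 + (1-p)*2.592436] = 1.362928; exercise = 0.000000; V(2,1) = max -> 1.362928
  V(2,2) = exp(-r*dt) * [p*2.592436 + (1-p)*7.408625] = 5.117775; exercise = 5.174019; V(2,2) = max -> 5.174019
  V(1,0) = exp(-r*dt) * [p*0.000000 + (1-p)*1.362928] = 0.716535; exercise = 0.000000; V(1,0) = max -> 0.716535
  V(1,1) = exp(-r*dt) * [p*1.362928 + (1-p)*5.174019] = 3.363026; exercise = 2.592436; V(1,1) = max -> 3.363026
  V(0,0) = exp(-r*dt) * [p*0.716535 + (1-p)*3.363026] = 2.106033; exercise = 0.000000; V(0,0) = max -> 2.106033

Answer: Price = V(0,0) = 2.1060


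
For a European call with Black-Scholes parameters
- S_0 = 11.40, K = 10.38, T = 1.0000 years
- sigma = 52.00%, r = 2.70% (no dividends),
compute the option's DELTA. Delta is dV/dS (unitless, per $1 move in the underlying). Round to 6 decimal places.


Answer: Delta = 0.688703

Derivation:
d1 = 0.4921778417; d2 = -0.0278221583
phi(d1) = 0.3534341655; exp(-qT) = 1.0000000000; exp(-rT) = 0.9733612415
N(d1) = 0.6887031863
Delta = exp(-qT) * N(d1) = 1.0000000000 * 0.6887031863 = 0.688703


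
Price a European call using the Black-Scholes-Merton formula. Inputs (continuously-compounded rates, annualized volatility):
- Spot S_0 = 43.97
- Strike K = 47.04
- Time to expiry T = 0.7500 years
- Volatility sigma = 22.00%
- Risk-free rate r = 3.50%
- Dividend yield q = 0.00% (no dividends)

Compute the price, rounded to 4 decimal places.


d1 = (ln(S/K) + (r - q + 0.5*sigma^2) * T) / (sigma * sqrt(T)) = -0.12119485
d2 = d1 - sigma * sqrt(T) = -0.31172044
exp(-rT) = 0.97409154; exp(-qT) = 1.00000000
C = S_0 * exp(-qT) * N(d1) - K * exp(-rT) * N(d2)
N(d1) = 0.45176835; N(d2) = 0.37762650
C = 43.9700 * 1.00000000 * 0.45176835 - 47.0400 * 0.97409154 * 0.37762650 = 2.5609

Answer: Price = 2.5609


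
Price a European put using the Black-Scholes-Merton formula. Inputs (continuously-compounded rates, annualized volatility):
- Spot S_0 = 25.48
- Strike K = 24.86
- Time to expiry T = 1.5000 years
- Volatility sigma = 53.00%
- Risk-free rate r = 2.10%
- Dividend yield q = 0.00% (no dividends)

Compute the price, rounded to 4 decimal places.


Answer: Price = 5.6346

Derivation:
d1 = (ln(S/K) + (r - q + 0.5*sigma^2) * T) / (sigma * sqrt(T)) = 0.41103477
d2 = d1 - sigma * sqrt(T) = -0.23808001
exp(-rT) = 0.96899096; exp(-qT) = 1.00000000
P = K * exp(-rT) * N(-d2) - S_0 * exp(-qT) * N(-d1)
N(-d1) = 0.34052352; N(-d2) = 0.59409048
P = 24.8600 * 0.96899096 * 0.59409048 - 25.4800 * 1.00000000 * 0.34052352 = 5.6346


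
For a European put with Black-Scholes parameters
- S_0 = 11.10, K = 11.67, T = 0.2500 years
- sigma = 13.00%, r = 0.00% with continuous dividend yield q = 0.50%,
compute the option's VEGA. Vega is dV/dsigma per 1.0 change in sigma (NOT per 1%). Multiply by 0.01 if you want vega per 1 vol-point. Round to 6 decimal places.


d1 = -0.7571359689; d2 = -0.8221359689
phi(d1) = 0.2995224305; exp(-qT) = 0.9987507809; exp(-rT) = 1.0000000000
Vega = S * exp(-qT) * phi(d1) * sqrt(T) = 11.1000 * 0.9987507809 * 0.2995224305 * 0.5000000000 = 1.660273

Answer: Vega = 1.660273


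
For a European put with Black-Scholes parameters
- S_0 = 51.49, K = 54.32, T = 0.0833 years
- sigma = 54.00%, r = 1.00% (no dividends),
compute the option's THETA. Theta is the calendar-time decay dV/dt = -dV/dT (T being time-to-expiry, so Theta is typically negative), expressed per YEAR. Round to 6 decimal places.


d1 = -0.2600311004; d2 = -0.4158844931
phi(d1) = 0.3856802503; exp(-qT) = 1.0000000000; exp(-rT) = 0.9991673468
Theta = -S*exp(-qT)*phi(d1)*sigma/(2*sqrt(T)) + r*K*exp(-rT)*N(-d2) - q*S*exp(-qT)*N(-d1)
N(-d1) = 0.6025801081; N(-d2) = 0.6612527364; sqrt(T) = 0.2886173938
Term 1 = -51.4900 * 1.0000000000 * 0.3856802503 * 0.5400 / (2 * 0.2886173938) = -18.5776833238
Term 2 = 0.0100 * 54.3200 * 0.9991673468 * 0.6612527364 = 0.3588934036
Term 3 = 0 (no dividend yield, q = 0)
Theta = -18.5776833238 + (0.3588934036) + (0.0000000000) = -18.218790

Answer: Theta = -18.218790


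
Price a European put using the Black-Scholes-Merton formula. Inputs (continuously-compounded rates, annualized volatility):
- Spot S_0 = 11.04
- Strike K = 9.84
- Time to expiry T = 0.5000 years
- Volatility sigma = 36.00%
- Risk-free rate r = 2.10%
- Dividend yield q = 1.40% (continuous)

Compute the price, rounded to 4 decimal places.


d1 = (ln(S/K) + (r - q + 0.5*sigma^2) * T) / (sigma * sqrt(T)) = 0.59306354
d2 = d1 - sigma * sqrt(T) = 0.33850510
exp(-rT) = 0.98955493; exp(-qT) = 0.99302444
P = K * exp(-rT) * N(-d2) - S_0 * exp(-qT) * N(-d1)
N(-d1) = 0.27656932; N(-d2) = 0.36749129
P = 9.8400 * 0.98955493 * 0.36749129 - 11.0400 * 0.99302444 * 0.27656932 = 0.5463

Answer: Price = 0.5463


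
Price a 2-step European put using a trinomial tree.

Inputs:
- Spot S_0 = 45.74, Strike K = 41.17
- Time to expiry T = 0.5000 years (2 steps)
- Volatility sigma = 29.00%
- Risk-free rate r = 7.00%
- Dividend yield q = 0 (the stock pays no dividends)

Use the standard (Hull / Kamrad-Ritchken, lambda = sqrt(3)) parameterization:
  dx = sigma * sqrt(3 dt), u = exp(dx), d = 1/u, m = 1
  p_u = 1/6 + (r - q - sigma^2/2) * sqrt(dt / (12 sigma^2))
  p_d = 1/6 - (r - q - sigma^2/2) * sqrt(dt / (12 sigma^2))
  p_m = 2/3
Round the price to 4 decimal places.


dt = T/N = 0.250000; dx = sigma*sqrt(3*dt) = 0.251147
u = exp(dx) = 1.285500; d = 1/u = 0.777908
p_u = 0.180578, p_m = 0.666667, p_d = 0.152756
Discount per step: exp(-r*dt) = 0.982652
Stock lattice S(k, j) with j the centered position index:
  k=0: S(0,+0) = 45.7400
  k=1: S(1,-1) = 35.5815; S(1,+0) = 45.7400; S(1,+1) = 58.7987
  k=2: S(2,-2) = 27.6791; S(2,-1) = 35.5815; S(2,+0) = 45.7400; S(2,+1) = 58.7987; S(2,+2) = 75.5858
Terminal payoffs V(N, j) = max(K - S_T, 0):
  V(2,-2) = 13.490877; V(2,-1) = 5.588501; V(2,+0) = 0.000000; V(2,+1) = 0.000000; V(2,+2) = 0.000000
Backward induction: V(k, j) = exp(-r*dt) * [p_u * V(k+1, j+1) + p_m * V(k+1, j) + p_d * V(k+1, j-1)]
  V(1,-1) = exp(-r*dt) * [p_u*0.000000 + p_m*5.588501 + p_d*13.490877] = 5.686091
  V(1,+0) = exp(-r*dt) * [p_u*0.000000 + p_m*0.000000 + p_d*5.588501] = 0.838865
  V(1,+1) = exp(-r*dt) * [p_u*0.000000 + p_m*0.000000 + p_d*0.000000] = 0.000000
  V(0,+0) = exp(-r*dt) * [p_u*0.000000 + p_m*0.838865 + p_d*5.686091] = 1.403055

Answer: Price = V(0,0) = 1.4031


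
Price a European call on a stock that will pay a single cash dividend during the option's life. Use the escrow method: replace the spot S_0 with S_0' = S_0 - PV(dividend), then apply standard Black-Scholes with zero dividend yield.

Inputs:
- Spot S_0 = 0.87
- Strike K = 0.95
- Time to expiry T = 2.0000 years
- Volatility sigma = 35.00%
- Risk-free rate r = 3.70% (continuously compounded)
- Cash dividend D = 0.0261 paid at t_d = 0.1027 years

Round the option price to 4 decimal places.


Answer: Price = 0.1503

Derivation:
PV(D) = D * exp(-r * t_d) = 0.0261 * 0.99620731 = 0.02600101
S_0' = S_0 - PV(D) = 0.8700 - 0.02600101 = 0.84399899
d1 = (ln(S_0'/K) + (r + sigma^2/2)*T) / (sigma*sqrt(T)) = 0.15796627
d2 = d1 - sigma*sqrt(T) = -0.33700848
exp(-rT) = 0.92867169
N(d1) = 0.56275831; N(d2) = 0.36805525
C = S_0' * N(d1) - K * exp(-rT) * N(d2) = 0.84399899 * 0.56275831 - 0.9500 * 0.92867169 * 0.36805525 = 0.1503


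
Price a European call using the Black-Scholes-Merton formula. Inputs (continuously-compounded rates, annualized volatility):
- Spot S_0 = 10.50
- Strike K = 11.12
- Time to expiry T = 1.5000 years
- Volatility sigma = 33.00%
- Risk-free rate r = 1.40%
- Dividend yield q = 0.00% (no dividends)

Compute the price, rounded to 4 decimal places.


Answer: Price = 1.5251

Derivation:
d1 = (ln(S/K) + (r - q + 0.5*sigma^2) * T) / (sigma * sqrt(T)) = 0.11209501
d2 = d1 - sigma * sqrt(T) = -0.29207080
exp(-rT) = 0.97921896; exp(-qT) = 1.00000000
C = S_0 * exp(-qT) * N(d1) - K * exp(-rT) * N(d2)
N(d1) = 0.54462596; N(d2) = 0.38511625
C = 10.5000 * 1.00000000 * 0.54462596 - 11.1200 * 0.97921896 * 0.38511625 = 1.5251


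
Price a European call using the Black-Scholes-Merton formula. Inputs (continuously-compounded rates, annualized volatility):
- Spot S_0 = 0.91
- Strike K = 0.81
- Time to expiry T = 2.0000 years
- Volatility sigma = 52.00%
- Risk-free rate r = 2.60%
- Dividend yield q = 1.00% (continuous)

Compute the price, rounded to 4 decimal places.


Answer: Price = 0.3044

Derivation:
d1 = (ln(S/K) + (r - q + 0.5*sigma^2) * T) / (sigma * sqrt(T)) = 0.56950700
d2 = d1 - sigma * sqrt(T) = -0.16588405
exp(-rT) = 0.94932887; exp(-qT) = 0.98019867
C = S_0 * exp(-qT) * N(d1) - K * exp(-rT) * N(d2)
N(d1) = 0.71549394; N(d2) = 0.43412410
C = 0.9100 * 0.98019867 * 0.71549394 - 0.8100 * 0.94932887 * 0.43412410 = 0.3044


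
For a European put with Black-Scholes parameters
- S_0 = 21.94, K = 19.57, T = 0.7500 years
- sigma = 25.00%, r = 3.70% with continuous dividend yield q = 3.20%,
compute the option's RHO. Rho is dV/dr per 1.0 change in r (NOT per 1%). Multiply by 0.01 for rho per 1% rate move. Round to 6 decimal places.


d1 = 0.6535659246; d2 = 0.4370595737
phi(d1) = 0.3222225761; exp(-qT) = 0.9762857098; exp(-rT) = 0.9726314943
N(-d2) = 0.3310340722
Rho = -K*T*exp(-rT)*N(-d2) = -19.5700 * 0.7500 * 0.9726314943 * 0.3310340722 = -4.725776

Answer: Rho = -4.725776


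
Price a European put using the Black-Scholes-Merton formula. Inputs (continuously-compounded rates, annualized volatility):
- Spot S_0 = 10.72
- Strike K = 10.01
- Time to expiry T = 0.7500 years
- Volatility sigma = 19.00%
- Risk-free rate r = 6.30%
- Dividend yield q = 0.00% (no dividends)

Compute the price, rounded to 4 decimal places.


d1 = (ln(S/K) + (r - q + 0.5*sigma^2) * T) / (sigma * sqrt(T)) = 0.78588957
d2 = d1 - sigma * sqrt(T) = 0.62134474
exp(-rT) = 0.95384891; exp(-qT) = 1.00000000
P = K * exp(-rT) * N(-d2) - S_0 * exp(-qT) * N(-d1)
N(-d1) = 0.21596609; N(-d2) = 0.26718641
P = 10.0100 * 0.95384891 * 0.26718641 - 10.7200 * 1.00000000 * 0.21596609 = 0.2359

Answer: Price = 0.2359


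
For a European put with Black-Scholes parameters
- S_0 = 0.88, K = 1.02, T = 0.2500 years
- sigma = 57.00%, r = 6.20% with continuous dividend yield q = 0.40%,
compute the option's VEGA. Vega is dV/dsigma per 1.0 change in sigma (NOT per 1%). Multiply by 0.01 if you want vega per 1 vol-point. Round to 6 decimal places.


d1 = -0.3246438555; d2 = -0.6096438555
phi(d1) = 0.3784636114; exp(-qT) = 0.9990004998; exp(-rT) = 0.9846195068
Vega = S * exp(-qT) * phi(d1) * sqrt(T) = 0.8800 * 0.9990004998 * 0.3784636114 * 0.5000000000 = 0.166358

Answer: Vega = 0.166358


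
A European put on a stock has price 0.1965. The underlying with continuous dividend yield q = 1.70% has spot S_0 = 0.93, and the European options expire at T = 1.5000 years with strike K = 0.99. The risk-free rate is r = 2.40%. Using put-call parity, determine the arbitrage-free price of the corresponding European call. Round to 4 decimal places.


Put-call parity: C - P = S_0 * exp(-qT) - K * exp(-rT).
S_0 * exp(-qT) = 0.9300 * 0.97482238 = 0.90658481
K * exp(-rT) = 0.9900 * 0.96464029 = 0.95499389
C = P + S*exp(-qT) - K*exp(-rT)
C = 0.1965 + 0.90658481 - 0.95499389 = 0.1481

Answer: Call price = 0.1481


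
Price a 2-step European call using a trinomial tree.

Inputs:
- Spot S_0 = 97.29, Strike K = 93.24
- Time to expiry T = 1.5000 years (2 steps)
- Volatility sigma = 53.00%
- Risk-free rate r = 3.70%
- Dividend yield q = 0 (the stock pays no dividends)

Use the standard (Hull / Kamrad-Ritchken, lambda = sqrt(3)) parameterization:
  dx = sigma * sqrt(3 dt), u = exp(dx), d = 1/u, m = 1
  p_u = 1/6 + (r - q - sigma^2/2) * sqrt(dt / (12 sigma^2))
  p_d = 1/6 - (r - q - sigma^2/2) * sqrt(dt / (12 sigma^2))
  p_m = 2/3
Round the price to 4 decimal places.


Answer: Price = V(0,0) = 25.1108

Derivation:
dt = T/N = 0.750000; dx = sigma*sqrt(3*dt) = 0.795000
u = exp(dx) = 2.214441; d = 1/u = 0.451581
p_u = 0.117869, p_m = 0.666667, p_d = 0.215464
Discount per step: exp(-r*dt) = 0.972631
Stock lattice S(k, j) with j the centered position index:
  k=0: S(0,+0) = 97.2900
  k=1: S(1,-1) = 43.9343; S(1,+0) = 97.2900; S(1,+1) = 215.4430
  k=2: S(2,-2) = 19.8399; S(2,-1) = 43.9343; S(2,+0) = 97.2900; S(2,+1) = 215.4430; S(2,+2) = 477.0857
Terminal payoffs V(N, j) = max(S_T - K, 0):
  V(2,-2) = 0.000000; V(2,-1) = 0.000000; V(2,+0) = 4.050000; V(2,+1) = 122.202965; V(2,+2) = 383.845733
Backward induction: V(k, j) = exp(-r*dt) * [p_u * V(k+1, j+1) + p_m * V(k+1, j) + p_d * V(k+1, j-1)]
  V(1,-1) = exp(-r*dt) * [p_u*4.050000 + p_m*0.000000 + p_d*0.000000] = 0.464307
  V(1,+0) = exp(-r*dt) * [p_u*122.202965 + p_m*4.050000 + p_d*0.000000] = 16.635891
  V(1,+1) = exp(-r*dt) * [p_u*383.845733 + p_m*122.202965 + p_d*4.050000] = 124.093165
  V(0,+0) = exp(-r*dt) * [p_u*124.093165 + p_m*16.635891 + p_d*0.464307] = 25.110850


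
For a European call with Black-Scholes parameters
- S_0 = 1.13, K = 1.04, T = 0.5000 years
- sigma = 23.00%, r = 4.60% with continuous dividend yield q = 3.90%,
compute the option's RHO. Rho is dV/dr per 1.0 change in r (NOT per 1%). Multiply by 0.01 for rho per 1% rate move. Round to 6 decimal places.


Answer: Rho = 0.342428

Derivation:
d1 = 0.6131656136; d2 = 0.4505310539
phi(d1) = 0.3305740574; exp(-qT) = 0.9806888952; exp(-rT) = 0.9772624838
N(d2) = 0.6738362161
Rho = K*T*exp(-rT)*N(d2) = 1.0400 * 0.5000 * 0.9772624838 * 0.6738362161 = 0.342428


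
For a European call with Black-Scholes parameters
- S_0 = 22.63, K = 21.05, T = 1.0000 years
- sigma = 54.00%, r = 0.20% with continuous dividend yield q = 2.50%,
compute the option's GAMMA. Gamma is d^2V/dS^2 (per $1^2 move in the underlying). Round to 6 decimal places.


Answer: Gamma = 0.029827

Derivation:
d1 = 0.3614368510; d2 = -0.1785631490
phi(d1) = 0.3737168582; exp(-qT) = 0.9753099120; exp(-rT) = 0.9980019987
Gamma = exp(-qT) * phi(d1) / (S * sigma * sqrt(T)) = 0.9753099120 * 0.3737168582 / (22.6300 * 0.5400 * 1.0000000000) = 0.029827


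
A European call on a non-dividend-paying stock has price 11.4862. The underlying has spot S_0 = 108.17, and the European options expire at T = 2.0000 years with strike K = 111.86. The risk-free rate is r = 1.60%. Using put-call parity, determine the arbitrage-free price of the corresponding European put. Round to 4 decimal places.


Put-call parity: C - P = S_0 * exp(-qT) - K * exp(-rT).
S_0 * exp(-qT) = 108.1700 * 1.00000000 = 108.17000000
K * exp(-rT) = 111.8600 * 0.96850658 = 108.33714627
P = C - S*exp(-qT) + K*exp(-rT)
P = 11.4862 - 108.17000000 + 108.33714627 = 11.6533

Answer: Put price = 11.6533


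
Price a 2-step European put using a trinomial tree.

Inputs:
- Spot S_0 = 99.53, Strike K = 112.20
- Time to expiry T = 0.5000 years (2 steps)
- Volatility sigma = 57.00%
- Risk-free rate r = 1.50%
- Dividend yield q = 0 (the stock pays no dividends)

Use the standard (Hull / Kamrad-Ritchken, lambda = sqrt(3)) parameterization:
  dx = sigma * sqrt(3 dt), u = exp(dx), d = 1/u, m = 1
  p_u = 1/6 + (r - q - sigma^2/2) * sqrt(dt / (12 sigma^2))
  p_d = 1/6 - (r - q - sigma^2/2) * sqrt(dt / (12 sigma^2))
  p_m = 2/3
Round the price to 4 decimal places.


dt = T/N = 0.250000; dx = sigma*sqrt(3*dt) = 0.493634
u = exp(dx) = 1.638260; d = 1/u = 0.610404
p_u = 0.129329, p_m = 0.666667, p_d = 0.204005
Discount per step: exp(-r*dt) = 0.996257
Stock lattice S(k, j) with j the centered position index:
  k=0: S(0,+0) = 99.5300
  k=1: S(1,-1) = 60.7535; S(1,+0) = 99.5300; S(1,+1) = 163.0560
  k=2: S(2,-2) = 37.0842; S(2,-1) = 60.7535; S(2,+0) = 99.5300; S(2,+1) = 163.0560; S(2,+2) = 267.1280
Terminal payoffs V(N, j) = max(K - S_T, 0):
  V(2,-2) = 75.115832; V(2,-1) = 51.446504; V(2,+0) = 12.670000; V(2,+1) = 0.000000; V(2,+2) = 0.000000
Backward induction: V(k, j) = exp(-r*dt) * [p_u * V(k+1, j+1) + p_m * V(k+1, j) + p_d * V(k+1, j-1)]
  V(1,-1) = exp(-r*dt) * [p_u*12.670000 + p_m*51.446504 + p_d*75.115832] = 51.068369
  V(1,+0) = exp(-r*dt) * [p_u*0.000000 + p_m*12.670000 + p_d*51.446504] = 18.871086
  V(1,+1) = exp(-r*dt) * [p_u*0.000000 + p_m*0.000000 + p_d*12.670000] = 2.575063
  V(0,+0) = exp(-r*dt) * [p_u*2.575063 + p_m*18.871086 + p_d*51.068369] = 23.244601

Answer: Price = V(0,0) = 23.2446


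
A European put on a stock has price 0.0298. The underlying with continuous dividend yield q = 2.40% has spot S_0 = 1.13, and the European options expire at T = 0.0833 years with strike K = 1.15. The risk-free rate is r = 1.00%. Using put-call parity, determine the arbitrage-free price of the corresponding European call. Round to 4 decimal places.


Answer: Call price = 0.0085

Derivation:
Put-call parity: C - P = S_0 * exp(-qT) - K * exp(-rT).
S_0 * exp(-qT) = 1.1300 * 0.99800280 = 1.12774316
K * exp(-rT) = 1.1500 * 0.99916735 = 1.14904245
C = P + S*exp(-qT) - K*exp(-rT)
C = 0.0298 + 1.12774316 - 1.14904245 = 0.0085


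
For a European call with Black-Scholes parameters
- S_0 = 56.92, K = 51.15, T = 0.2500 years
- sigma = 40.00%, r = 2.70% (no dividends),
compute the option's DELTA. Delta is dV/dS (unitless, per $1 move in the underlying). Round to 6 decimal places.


Answer: Delta = 0.747988

Derivation:
d1 = 0.6681714041; d2 = 0.4681714041
phi(d1) = 0.3191273480; exp(-qT) = 1.0000000000; exp(-rT) = 0.9932727301
N(d1) = 0.7479879066
Delta = exp(-qT) * N(d1) = 1.0000000000 * 0.7479879066 = 0.747988


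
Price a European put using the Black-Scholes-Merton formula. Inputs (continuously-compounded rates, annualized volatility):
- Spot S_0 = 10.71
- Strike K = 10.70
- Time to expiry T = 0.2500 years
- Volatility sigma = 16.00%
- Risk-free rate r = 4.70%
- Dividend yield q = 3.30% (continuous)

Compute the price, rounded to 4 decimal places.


d1 = (ln(S/K) + (r - q + 0.5*sigma^2) * T) / (sigma * sqrt(T)) = 0.09542679
d2 = d1 - sigma * sqrt(T) = 0.01542679
exp(-rT) = 0.98831876; exp(-qT) = 0.99178394
P = K * exp(-rT) * N(-d2) - S_0 * exp(-qT) * N(-d1)
N(-d1) = 0.46198792; N(-d2) = 0.49384585
P = 10.7000 * 0.98831876 * 0.49384585 - 10.7100 * 0.99178394 * 0.46198792 = 0.3152

Answer: Price = 0.3152


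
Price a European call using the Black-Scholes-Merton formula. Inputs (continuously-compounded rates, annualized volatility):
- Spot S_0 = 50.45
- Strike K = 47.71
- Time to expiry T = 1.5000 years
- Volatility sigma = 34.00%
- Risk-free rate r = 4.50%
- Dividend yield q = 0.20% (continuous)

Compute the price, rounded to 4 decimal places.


d1 = (ln(S/K) + (r - q + 0.5*sigma^2) * T) / (sigma * sqrt(T)) = 0.49720254
d2 = d1 - sigma * sqrt(T) = 0.08078928
exp(-rT) = 0.93472772; exp(-qT) = 0.99700450
C = S_0 * exp(-qT) * N(d1) - K * exp(-rT) * N(d2)
N(d1) = 0.69047688; N(d2) = 0.53219523
C = 50.4500 * 0.99700450 * 0.69047688 - 47.7100 * 0.93472772 * 0.53219523 = 10.9965

Answer: Price = 10.9965


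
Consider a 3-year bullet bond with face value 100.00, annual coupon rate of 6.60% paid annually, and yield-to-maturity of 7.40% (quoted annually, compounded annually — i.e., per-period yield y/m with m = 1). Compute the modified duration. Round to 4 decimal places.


Coupon per period c = face * coupon_rate / m = 6.600000
Periods per year m = 1; per-period yield y/m = 0.074000
Number of cashflows N = 3
Cashflows (t years, CF_t, discount factor 1/(1+y/m)^(m*t), PV):
  t = 1.0000: CF_t = 6.600000, DF = 0.931099, PV = 6.145251
  t = 2.0000: CF_t = 6.600000, DF = 0.866945, PV = 5.721836
  t = 3.0000: CF_t = 106.600000, DF = 0.807211, PV = 86.048709
Price P = sum_t PV_t = 97.915796
First compute Macaulay numerator sum_t t * PV_t:
  t * PV_t at t = 1.0000: 6.145251
  t * PV_t at t = 2.0000: 11.443671
  t * PV_t at t = 3.0000: 258.146128
Macaulay duration D = 275.735051 / 97.915796 = 2.816043
Modified duration = D / (1 + y/m) = 2.816043 / (1 + 0.074000) = 2.622014

Answer: Modified duration = 2.6220


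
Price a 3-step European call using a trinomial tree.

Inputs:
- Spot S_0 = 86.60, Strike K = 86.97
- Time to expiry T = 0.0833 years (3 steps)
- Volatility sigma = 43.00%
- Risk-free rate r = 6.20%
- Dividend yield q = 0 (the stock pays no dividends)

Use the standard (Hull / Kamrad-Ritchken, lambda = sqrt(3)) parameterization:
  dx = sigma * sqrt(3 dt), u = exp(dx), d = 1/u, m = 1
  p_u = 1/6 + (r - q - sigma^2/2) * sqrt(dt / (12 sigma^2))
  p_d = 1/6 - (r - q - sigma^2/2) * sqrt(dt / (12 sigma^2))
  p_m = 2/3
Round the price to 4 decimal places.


Answer: Price = V(0,0) = 3.9895

Derivation:
dt = T/N = 0.027767; dx = sigma*sqrt(3*dt) = 0.124105
u = exp(dx) = 1.132135; d = 1/u = 0.883287
p_u = 0.163260, p_m = 0.666667, p_d = 0.170073
Discount per step: exp(-r*dt) = 0.998280
Stock lattice S(k, j) with j the centered position index:
  k=0: S(0,+0) = 86.6000
  k=1: S(1,-1) = 76.4926; S(1,+0) = 86.6000; S(1,+1) = 98.0429
  k=2: S(2,-2) = 67.5649; S(2,-1) = 76.4926; S(2,+0) = 86.6000; S(2,+1) = 98.0429; S(2,+2) = 110.9978
  k=3: S(3,-3) = 59.6792; S(3,-2) = 67.5649; S(3,-1) = 76.4926; S(3,+0) = 86.6000; S(3,+1) = 98.0429; S(3,+2) = 110.9978; S(3,+3) = 125.6646
Terminal payoffs V(N, j) = max(S_T - K, 0):
  V(3,-3) = 0.000000; V(3,-2) = 0.000000; V(3,-1) = 0.000000; V(3,+0) = 0.000000; V(3,+1) = 11.072915; V(3,+2) = 24.027844; V(3,+3) = 38.694575
Backward induction: V(k, j) = exp(-r*dt) * [p_u * V(k+1, j+1) + p_m * V(k+1, j) + p_d * V(k+1, j-1)]
  V(2,-2) = exp(-r*dt) * [p_u*0.000000 + p_m*0.000000 + p_d*0.000000] = 0.000000
  V(2,-1) = exp(-r*dt) * [p_u*0.000000 + p_m*0.000000 + p_d*0.000000] = 0.000000
  V(2,+0) = exp(-r*dt) * [p_u*11.072915 + p_m*0.000000 + p_d*0.000000] = 1.804658
  V(2,+1) = exp(-r*dt) * [p_u*24.027844 + p_m*11.072915 + p_d*0.000000] = 11.285292
  V(2,+2) = exp(-r*dt) * [p_u*38.694575 + p_m*24.027844 + p_d*11.072915] = 24.177397
  V(1,-1) = exp(-r*dt) * [p_u*1.804658 + p_m*0.000000 + p_d*0.000000] = 0.294122
  V(1,+0) = exp(-r*dt) * [p_u*11.285292 + p_m*1.804658 + p_d*0.000000] = 3.040307
  V(1,+1) = exp(-r*dt) * [p_u*24.177397 + p_m*11.285292 + p_d*1.804658] = 11.757403
  V(0,+0) = exp(-r*dt) * [p_u*11.757403 + p_m*3.040307 + p_d*0.294122] = 3.989537


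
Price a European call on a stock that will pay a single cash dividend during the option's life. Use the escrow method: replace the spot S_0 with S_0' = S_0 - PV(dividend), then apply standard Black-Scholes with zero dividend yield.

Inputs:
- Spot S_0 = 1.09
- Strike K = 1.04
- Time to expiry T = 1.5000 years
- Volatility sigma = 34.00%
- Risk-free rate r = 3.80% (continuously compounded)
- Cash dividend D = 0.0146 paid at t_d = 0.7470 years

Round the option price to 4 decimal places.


PV(D) = D * exp(-r * t_d) = 0.0146 * 0.97201310 = 0.01419139
S_0' = S_0 - PV(D) = 1.0900 - 0.01419139 = 1.07580861
d1 = (ln(S_0'/K) + (r + sigma^2/2)*T) / (sigma*sqrt(T)) = 0.42638378
d2 = d1 - sigma*sqrt(T) = 0.00997053
exp(-rT) = 0.94459407
N(d1) = 0.66508589; N(d2) = 0.50397760
C = S_0' * N(d1) - K * exp(-rT) * N(d2) = 1.07580861 * 0.66508589 - 1.0400 * 0.94459407 * 0.50397760 = 0.2204

Answer: Price = 0.2204


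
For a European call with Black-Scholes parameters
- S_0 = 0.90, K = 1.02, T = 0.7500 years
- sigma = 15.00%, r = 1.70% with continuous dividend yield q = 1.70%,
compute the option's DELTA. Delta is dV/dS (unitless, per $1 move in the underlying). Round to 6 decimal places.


Answer: Delta = 0.182108

Derivation:
d1 = -0.8985544184; d2 = -1.0284582290
phi(d1) = 0.2664313800; exp(-qT) = 0.9873309369; exp(-rT) = 0.9873309369
N(d1) = 0.1844450235
Delta = exp(-qT) * N(d1) = 0.9873309369 * 0.1844450235 = 0.182108


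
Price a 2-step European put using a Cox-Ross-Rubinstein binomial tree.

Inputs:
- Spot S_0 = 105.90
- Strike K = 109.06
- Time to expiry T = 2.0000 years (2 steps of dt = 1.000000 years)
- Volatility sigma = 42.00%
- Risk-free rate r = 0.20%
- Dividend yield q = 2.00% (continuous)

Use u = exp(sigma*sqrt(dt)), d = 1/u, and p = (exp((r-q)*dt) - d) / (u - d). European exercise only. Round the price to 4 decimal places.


dt = T/N = 1.000000
u = exp(sigma*sqrt(dt)) = 1.521962; d = 1/u = 0.657047
p = (exp((r-q)*dt) - d) / (u - d) = 0.375892
Discount per step: exp(-r*dt) = 0.998002
Stock lattice S(k, i) with i counting down-moves:
  k=0: S(0,0) = 105.9000
  k=1: S(1,0) = 161.1757; S(1,1) = 69.5813
  k=2: S(2,0) = 245.3033; S(2,1) = 105.9000; S(2,2) = 45.7181
Terminal payoffs V(N, i) = max(K - S_T, 0):
  V(2,0) = 0.000000; V(2,1) = 3.160000; V(2,2) = 63.341856
Backward induction: V(k, i) = exp(-r*dt) * [p * V(k+1, i) + (1-p) * V(k+1, i+1)].
  V(1,0) = exp(-r*dt) * [p*0.000000 + (1-p)*3.160000] = 1.968242
  V(1,1) = exp(-r*dt) * [p*3.160000 + (1-p)*63.341856] = 40.638641
  V(0,0) = exp(-r*dt) * [p*1.968242 + (1-p)*40.638641] = 26.050608

Answer: Price = V(0,0) = 26.0506


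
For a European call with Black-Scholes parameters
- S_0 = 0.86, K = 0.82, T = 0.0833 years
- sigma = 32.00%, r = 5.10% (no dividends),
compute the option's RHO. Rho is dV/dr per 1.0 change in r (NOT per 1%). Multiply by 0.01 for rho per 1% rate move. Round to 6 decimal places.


Answer: Rho = 0.047401

Derivation:
d1 = 0.6078690833; d2 = 0.5155115173
phi(d1) = 0.3316447396; exp(-qT) = 1.0000000000; exp(-rT) = 0.9957607113
N(d2) = 0.6969021882
Rho = K*T*exp(-rT)*N(d2) = 0.8200 * 0.0833 * 0.9957607113 * 0.6969021882 = 0.047401


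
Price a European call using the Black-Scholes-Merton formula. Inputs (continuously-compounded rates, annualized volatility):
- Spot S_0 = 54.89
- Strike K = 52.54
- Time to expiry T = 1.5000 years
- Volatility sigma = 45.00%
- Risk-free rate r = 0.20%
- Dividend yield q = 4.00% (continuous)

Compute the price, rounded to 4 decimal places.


Answer: Price = 10.9571

Derivation:
d1 = (ln(S/K) + (r - q + 0.5*sigma^2) * T) / (sigma * sqrt(T)) = 0.25153792
d2 = d1 - sigma * sqrt(T) = -0.29959727
exp(-rT) = 0.99700450; exp(-qT) = 0.94176453
C = S_0 * exp(-qT) * N(d1) - K * exp(-rT) * N(d2)
N(d1) = 0.59930087; N(d2) = 0.38224218
C = 54.8900 * 0.94176453 * 0.59930087 - 52.5400 * 0.99700450 * 0.38224218 = 10.9571


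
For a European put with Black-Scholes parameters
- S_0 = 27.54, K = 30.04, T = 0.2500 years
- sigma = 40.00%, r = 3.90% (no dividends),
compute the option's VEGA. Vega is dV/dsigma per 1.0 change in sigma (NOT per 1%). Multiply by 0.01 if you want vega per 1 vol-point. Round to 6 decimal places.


Answer: Vega = 5.273747

Derivation:
d1 = -0.2857016680; d2 = -0.4857016680
phi(d1) = 0.3829881406; exp(-qT) = 1.0000000000; exp(-rT) = 0.9902973771
Vega = S * exp(-qT) * phi(d1) * sqrt(T) = 27.5400 * 1.0000000000 * 0.3829881406 * 0.5000000000 = 5.273747


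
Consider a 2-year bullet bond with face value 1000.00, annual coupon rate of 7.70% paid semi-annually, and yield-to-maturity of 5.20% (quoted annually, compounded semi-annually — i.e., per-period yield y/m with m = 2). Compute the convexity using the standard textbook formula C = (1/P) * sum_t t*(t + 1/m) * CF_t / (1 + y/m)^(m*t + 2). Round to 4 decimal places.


Answer: Convexity = 4.4157

Derivation:
Coupon per period c = face * coupon_rate / m = 38.500000
Periods per year m = 2; per-period yield y/m = 0.026000
Number of cashflows N = 4
Cashflows (t years, CF_t, discount factor 1/(1+y/m)^(m*t), PV):
  t = 0.5000: CF_t = 38.500000, DF = 0.974659, PV = 37.524366
  t = 1.0000: CF_t = 38.500000, DF = 0.949960, PV = 36.573457
  t = 1.5000: CF_t = 38.500000, DF = 0.925887, PV = 35.646644
  t = 2.0000: CF_t = 1038.500000, DF = 0.902424, PV = 937.167151
Price P = sum_t PV_t = 1046.911618
Convexity numerator sum_t t*(t + 1/m) * CF_t / (1+y/m)^(m*t + 2):
  t = 0.5000: term = 17.823322
  t = 1.0000: term = 52.114976
  t = 1.5000: term = 101.588648
  t = 2.0000: term = 4451.356122
Convexity = (1/P) * sum = 4622.883068 / 1046.911618 = 4.415734


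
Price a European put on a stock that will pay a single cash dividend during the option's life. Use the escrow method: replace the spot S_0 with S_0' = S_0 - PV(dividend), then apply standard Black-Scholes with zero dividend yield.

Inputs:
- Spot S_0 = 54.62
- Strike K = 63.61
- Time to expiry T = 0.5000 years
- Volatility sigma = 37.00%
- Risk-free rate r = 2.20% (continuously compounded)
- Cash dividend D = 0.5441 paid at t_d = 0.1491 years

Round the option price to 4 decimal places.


PV(D) = D * exp(-r * t_d) = 0.5441 * 0.99672517 = 0.54231817
S_0' = S_0 - PV(D) = 54.6200 - 0.54231817 = 54.07768183
d1 = (ln(S_0'/K) + (r + sigma^2/2)*T) / (sigma*sqrt(T)) = -0.44767169
d2 = d1 - sigma*sqrt(T) = -0.70930120
exp(-rT) = 0.98906028
N(-d1) = 0.67280492; N(-d2) = 0.76093121
P = K * exp(-rT) * N(-d2) - S_0' * N(-d1) = 63.6100 * 0.98906028 * 0.76093121 - 54.07768183 * 0.67280492 = 11.4896

Answer: Price = 11.4896


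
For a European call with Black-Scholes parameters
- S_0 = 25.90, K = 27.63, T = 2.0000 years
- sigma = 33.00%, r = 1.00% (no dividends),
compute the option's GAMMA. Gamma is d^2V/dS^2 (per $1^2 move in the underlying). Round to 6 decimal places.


Answer: Gamma = 0.032694

Derivation:
d1 = 0.1376518981; d2 = -0.3290385775
phi(d1) = 0.3951805398; exp(-qT) = 1.0000000000; exp(-rT) = 0.9801986733
Gamma = exp(-qT) * phi(d1) / (S * sigma * sqrt(T)) = 1.0000000000 * 0.3951805398 / (25.9000 * 0.3300 * 1.4142135624) = 0.032694


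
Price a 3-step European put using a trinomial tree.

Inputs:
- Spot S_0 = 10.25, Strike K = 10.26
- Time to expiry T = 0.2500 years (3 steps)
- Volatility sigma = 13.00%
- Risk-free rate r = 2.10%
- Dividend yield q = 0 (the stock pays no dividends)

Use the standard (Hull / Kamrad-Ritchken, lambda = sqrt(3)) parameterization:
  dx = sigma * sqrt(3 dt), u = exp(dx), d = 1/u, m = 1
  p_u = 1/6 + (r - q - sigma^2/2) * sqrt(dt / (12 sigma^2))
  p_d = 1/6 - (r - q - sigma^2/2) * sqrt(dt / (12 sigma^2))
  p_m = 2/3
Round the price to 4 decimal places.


dt = T/N = 0.083333; dx = sigma*sqrt(3*dt) = 0.065000
u = exp(dx) = 1.067159; d = 1/u = 0.937067
p_u = 0.174712, p_m = 0.666667, p_d = 0.158622
Discount per step: exp(-r*dt) = 0.998252
Stock lattice S(k, j) with j the centered position index:
  k=0: S(0,+0) = 10.2500
  k=1: S(1,-1) = 9.6049; S(1,+0) = 10.2500; S(1,+1) = 10.9384
  k=2: S(2,-2) = 9.0005; S(2,-1) = 9.6049; S(2,+0) = 10.2500; S(2,+1) = 10.9384; S(2,+2) = 11.6730
  k=3: S(3,-3) = 8.4341; S(3,-2) = 9.0005; S(3,-1) = 9.6049; S(3,+0) = 10.2500; S(3,+1) = 10.9384; S(3,+2) = 11.6730; S(3,+3) = 12.4569
Terminal payoffs V(N, j) = max(K - S_T, 0):
  V(3,-3) = 1.825945; V(3,-2) = 1.259522; V(3,-1) = 0.655059; V(3,+0) = 0.010000; V(3,+1) = 0.000000; V(3,+2) = 0.000000; V(3,+3) = 0.000000
Backward induction: V(k, j) = exp(-r*dt) * [p_u * V(k+1, j+1) + p_m * V(k+1, j) + p_d * V(k+1, j-1)]
  V(2,-2) = exp(-r*dt) * [p_u*0.655059 + p_m*1.259522 + p_d*1.825945] = 1.241587
  V(2,-1) = exp(-r*dt) * [p_u*0.010000 + p_m*0.655059 + p_d*1.259522] = 0.637124
  V(2,+0) = exp(-r*dt) * [p_u*0.000000 + p_m*0.010000 + p_d*0.655059] = 0.110380
  V(2,+1) = exp(-r*dt) * [p_u*0.000000 + p_m*0.000000 + p_d*0.010000] = 0.001583
  V(2,+2) = exp(-r*dt) * [p_u*0.000000 + p_m*0.000000 + p_d*0.000000] = 0.000000
  V(1,-1) = exp(-r*dt) * [p_u*0.110380 + p_m*0.637124 + p_d*1.241587] = 0.639856
  V(1,+0) = exp(-r*dt) * [p_u*0.001583 + p_m*0.110380 + p_d*0.637124] = 0.174619
  V(1,+1) = exp(-r*dt) * [p_u*0.000000 + p_m*0.001583 + p_d*0.110380] = 0.018532
  V(0,+0) = exp(-r*dt) * [p_u*0.018532 + p_m*0.174619 + p_d*0.639856] = 0.220759

Answer: Price = V(0,0) = 0.2208
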